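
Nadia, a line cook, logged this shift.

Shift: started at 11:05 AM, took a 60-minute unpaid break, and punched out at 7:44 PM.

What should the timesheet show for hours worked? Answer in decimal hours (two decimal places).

Shift: 11:05 AM–7:44 PM = 8 h 39 min; less 60 min break → 7 h 39 min

7.65 hours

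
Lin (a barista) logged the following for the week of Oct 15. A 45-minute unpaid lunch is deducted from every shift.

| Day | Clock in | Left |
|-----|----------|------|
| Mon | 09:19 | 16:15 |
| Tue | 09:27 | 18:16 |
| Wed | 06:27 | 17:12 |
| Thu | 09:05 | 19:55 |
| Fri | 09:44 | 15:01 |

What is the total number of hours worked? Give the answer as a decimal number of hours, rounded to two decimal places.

38.87 hours

Mon: 09:19–16:15 = 6 h 56 min; less 45 min break → 6 h 11 min
Tue: 09:27–18:16 = 8 h 49 min; less 45 min break → 8 h 4 min
Wed: 06:27–17:12 = 10 h 45 min; less 45 min break → 10 h 0 min
Thu: 09:05–19:55 = 10 h 50 min; less 45 min break → 10 h 5 min
Fri: 09:44–15:01 = 5 h 17 min; less 45 min break → 4 h 32 min
Total: 6 h 11 min + 8 h 4 min + 10 h 0 min + 10 h 5 min + 4 h 32 min = 38 h 52 min.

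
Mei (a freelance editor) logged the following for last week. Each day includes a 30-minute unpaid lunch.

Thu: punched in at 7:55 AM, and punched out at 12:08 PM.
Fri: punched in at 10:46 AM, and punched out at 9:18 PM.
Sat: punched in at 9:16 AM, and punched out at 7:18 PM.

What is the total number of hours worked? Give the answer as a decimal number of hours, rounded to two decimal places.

Thu: 7:55 AM–12:08 PM = 4 h 13 min; less 30 min break → 3 h 43 min
Fri: 10:46 AM–9:18 PM = 10 h 32 min; less 30 min break → 10 h 2 min
Sat: 9:16 AM–7:18 PM = 10 h 2 min; less 30 min break → 9 h 32 min
Total: 3 h 43 min + 10 h 2 min + 9 h 32 min = 23 h 17 min.

23.28 hours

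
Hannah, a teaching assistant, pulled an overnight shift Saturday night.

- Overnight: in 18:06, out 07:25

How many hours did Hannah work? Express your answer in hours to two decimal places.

Overnight: 18:06 → midnight = 5 h 54 min; midnight → 07:25 = 7 h 25 min; span 13 h 19 min

13.32 hours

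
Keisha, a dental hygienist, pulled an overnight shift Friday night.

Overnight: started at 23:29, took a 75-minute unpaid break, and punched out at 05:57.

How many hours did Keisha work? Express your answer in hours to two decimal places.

Overnight: 23:29 → midnight = 0 h 31 min; midnight → 05:57 = 5 h 57 min; span 6 h 28 min; less 75 min break → 5 h 13 min

5.22 hours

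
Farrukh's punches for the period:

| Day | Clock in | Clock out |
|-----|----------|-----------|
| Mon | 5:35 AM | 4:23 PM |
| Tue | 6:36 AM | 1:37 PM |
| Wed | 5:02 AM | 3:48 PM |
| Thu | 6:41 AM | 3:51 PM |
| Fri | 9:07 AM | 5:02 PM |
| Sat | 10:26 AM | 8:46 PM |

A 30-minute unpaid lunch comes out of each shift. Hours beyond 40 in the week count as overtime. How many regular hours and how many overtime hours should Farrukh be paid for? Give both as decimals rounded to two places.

Mon: 5:35 AM–4:23 PM = 10 h 48 min; less 30 min break → 10 h 18 min
Tue: 6:36 AM–1:37 PM = 7 h 1 min; less 30 min break → 6 h 31 min
Wed: 5:02 AM–3:48 PM = 10 h 46 min; less 30 min break → 10 h 16 min
Thu: 6:41 AM–3:51 PM = 9 h 10 min; less 30 min break → 8 h 40 min
Fri: 9:07 AM–5:02 PM = 7 h 55 min; less 30 min break → 7 h 25 min
Sat: 10:26 AM–8:46 PM = 10 h 20 min; less 30 min break → 9 h 50 min
Total worked: 53 h 0 min = 53.00 h.
Threshold 40 h → overtime 13 h 0 min, regular 40 h 0 min.

Regular 40.00 hours, overtime 13.00 hours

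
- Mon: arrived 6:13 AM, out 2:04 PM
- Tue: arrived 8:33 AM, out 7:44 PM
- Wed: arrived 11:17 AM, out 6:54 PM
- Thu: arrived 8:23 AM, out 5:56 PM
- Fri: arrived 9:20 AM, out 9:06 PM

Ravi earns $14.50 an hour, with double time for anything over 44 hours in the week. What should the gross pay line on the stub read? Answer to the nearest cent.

$753.03

Mon: 6:13 AM–2:04 PM = 7 h 51 min
Tue: 8:33 AM–7:44 PM = 11 h 11 min
Wed: 11:17 AM–6:54 PM = 7 h 37 min
Thu: 8:23 AM–5:56 PM = 9 h 33 min
Fri: 9:20 AM–9:06 PM = 11 h 46 min
Total worked: 47 h 58 min = 2878 min.
Regular 44 h 0 min = 2640 min at $14.50/h; overtime 3 h 58 min = 238 min at $29.00/h.
Pay = (2640 × $14.50 + 238 × $29.00) ÷ 60 = $753.03.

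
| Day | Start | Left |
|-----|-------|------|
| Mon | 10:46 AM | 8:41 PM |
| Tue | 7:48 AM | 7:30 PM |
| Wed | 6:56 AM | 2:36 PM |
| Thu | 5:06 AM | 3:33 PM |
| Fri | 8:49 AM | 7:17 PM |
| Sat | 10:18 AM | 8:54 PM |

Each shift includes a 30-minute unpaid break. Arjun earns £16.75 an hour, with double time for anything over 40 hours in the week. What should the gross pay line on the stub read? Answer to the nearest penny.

Mon: 10:46 AM–8:41 PM = 9 h 55 min; less 30 min break → 9 h 25 min
Tue: 7:48 AM–7:30 PM = 11 h 42 min; less 30 min break → 11 h 12 min
Wed: 6:56 AM–2:36 PM = 7 h 40 min; less 30 min break → 7 h 10 min
Thu: 5:06 AM–3:33 PM = 10 h 27 min; less 30 min break → 9 h 57 min
Fri: 8:49 AM–7:17 PM = 10 h 28 min; less 30 min break → 9 h 58 min
Sat: 10:18 AM–8:54 PM = 10 h 36 min; less 30 min break → 10 h 6 min
Total worked: 57 h 48 min = 3468 min.
Regular 40 h 0 min = 2400 min at £16.75/h; overtime 17 h 48 min = 1068 min at £33.50/h.
Pay = (2400 × £16.75 + 1068 × £33.50) ÷ 60 = £1266.30.

£1266.30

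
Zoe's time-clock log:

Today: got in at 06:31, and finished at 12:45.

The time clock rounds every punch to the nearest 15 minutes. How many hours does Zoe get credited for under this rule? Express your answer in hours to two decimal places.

Today: in 06:31→06:30, out 12:45→12:45; 6 h 15 min

6.25 hours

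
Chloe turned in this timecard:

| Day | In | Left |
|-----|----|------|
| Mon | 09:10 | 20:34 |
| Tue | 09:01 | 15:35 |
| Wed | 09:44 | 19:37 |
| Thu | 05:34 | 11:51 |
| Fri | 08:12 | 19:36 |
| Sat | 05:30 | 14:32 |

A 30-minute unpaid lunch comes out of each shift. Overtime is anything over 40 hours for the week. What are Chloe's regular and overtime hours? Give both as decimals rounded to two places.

Mon: 09:10–20:34 = 11 h 24 min; less 30 min break → 10 h 54 min
Tue: 09:01–15:35 = 6 h 34 min; less 30 min break → 6 h 4 min
Wed: 09:44–19:37 = 9 h 53 min; less 30 min break → 9 h 23 min
Thu: 05:34–11:51 = 6 h 17 min; less 30 min break → 5 h 47 min
Fri: 08:12–19:36 = 11 h 24 min; less 30 min break → 10 h 54 min
Sat: 05:30–14:32 = 9 h 2 min; less 30 min break → 8 h 32 min
Total worked: 51 h 34 min = 51.57 h.
Threshold 40 h → overtime 11 h 34 min, regular 40 h 0 min.

Regular 40.00 hours, overtime 11.57 hours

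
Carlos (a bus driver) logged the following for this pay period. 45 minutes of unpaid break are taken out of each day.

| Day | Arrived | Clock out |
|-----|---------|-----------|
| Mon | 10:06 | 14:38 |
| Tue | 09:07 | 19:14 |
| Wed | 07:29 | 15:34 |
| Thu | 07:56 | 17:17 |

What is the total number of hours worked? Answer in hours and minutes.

Mon: 10:06–14:38 = 4 h 32 min; less 45 min break → 3 h 47 min
Tue: 09:07–19:14 = 10 h 7 min; less 45 min break → 9 h 22 min
Wed: 07:29–15:34 = 8 h 5 min; less 45 min break → 7 h 20 min
Thu: 07:56–17:17 = 9 h 21 min; less 45 min break → 8 h 36 min
Total: 3 h 47 min + 9 h 22 min + 7 h 20 min + 8 h 36 min = 29 h 5 min.

29 h 5 min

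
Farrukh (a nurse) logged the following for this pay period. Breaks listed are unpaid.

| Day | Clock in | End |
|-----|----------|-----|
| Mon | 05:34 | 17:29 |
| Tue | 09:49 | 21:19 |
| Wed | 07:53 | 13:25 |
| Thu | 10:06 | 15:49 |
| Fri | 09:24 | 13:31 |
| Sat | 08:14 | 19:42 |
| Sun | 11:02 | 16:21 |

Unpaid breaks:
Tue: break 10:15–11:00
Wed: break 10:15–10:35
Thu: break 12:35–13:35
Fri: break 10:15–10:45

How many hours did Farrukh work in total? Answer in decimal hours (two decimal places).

52.98 hours

Mon: 05:34–17:29 = 11 h 55 min
Tue: 09:49–21:19 = 11 h 30 min; less 45 min break → 10 h 45 min
Wed: 07:53–13:25 = 5 h 32 min; less 20 min break → 5 h 12 min
Thu: 10:06–15:49 = 5 h 43 min; less 60 min break → 4 h 43 min
Fri: 09:24–13:31 = 4 h 7 min; less 30 min break → 3 h 37 min
Sat: 08:14–19:42 = 11 h 28 min
Sun: 11:02–16:21 = 5 h 19 min
Total: 11 h 55 min + 10 h 45 min + 5 h 12 min + 4 h 43 min + 3 h 37 min + 11 h 28 min + 5 h 19 min = 52 h 59 min.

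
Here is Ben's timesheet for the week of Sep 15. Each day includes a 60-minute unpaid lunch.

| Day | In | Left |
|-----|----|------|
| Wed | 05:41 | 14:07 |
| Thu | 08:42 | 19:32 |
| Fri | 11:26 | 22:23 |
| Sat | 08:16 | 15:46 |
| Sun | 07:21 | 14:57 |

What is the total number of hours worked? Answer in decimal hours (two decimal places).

Wed: 05:41–14:07 = 8 h 26 min; less 60 min break → 7 h 26 min
Thu: 08:42–19:32 = 10 h 50 min; less 60 min break → 9 h 50 min
Fri: 11:26–22:23 = 10 h 57 min; less 60 min break → 9 h 57 min
Sat: 08:16–15:46 = 7 h 30 min; less 60 min break → 6 h 30 min
Sun: 07:21–14:57 = 7 h 36 min; less 60 min break → 6 h 36 min
Total: 7 h 26 min + 9 h 50 min + 9 h 57 min + 6 h 30 min + 6 h 36 min = 40 h 19 min.

40.32 hours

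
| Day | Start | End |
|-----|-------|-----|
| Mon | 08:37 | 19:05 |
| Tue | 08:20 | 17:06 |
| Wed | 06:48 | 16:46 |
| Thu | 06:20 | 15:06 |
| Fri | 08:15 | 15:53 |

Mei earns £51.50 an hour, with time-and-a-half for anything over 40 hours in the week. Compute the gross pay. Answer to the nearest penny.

£2492.60

Mon: 08:37–19:05 = 10 h 28 min
Tue: 08:20–17:06 = 8 h 46 min
Wed: 06:48–16:46 = 9 h 58 min
Thu: 06:20–15:06 = 8 h 46 min
Fri: 08:15–15:53 = 7 h 38 min
Total worked: 45 h 36 min = 2736 min.
Regular 40 h 0 min = 2400 min at £51.50/h; overtime 5 h 36 min = 336 min at £77.25/h.
Pay = (2400 × £51.50 + 336 × £77.25) ÷ 60 = £2492.60.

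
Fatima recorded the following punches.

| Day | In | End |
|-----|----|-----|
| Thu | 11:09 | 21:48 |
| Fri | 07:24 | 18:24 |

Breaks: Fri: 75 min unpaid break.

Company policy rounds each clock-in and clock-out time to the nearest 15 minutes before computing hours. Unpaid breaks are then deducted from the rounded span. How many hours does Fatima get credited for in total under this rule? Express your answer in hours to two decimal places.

Thu: in 11:09→11:15, out 21:48→21:45; 10 h 30 min
Fri: in 07:24→07:30, out 18:24→18:30; 11 h 0 min − 75 min = 9 h 45 min
Total credited: 20 h 15 min.

20.25 hours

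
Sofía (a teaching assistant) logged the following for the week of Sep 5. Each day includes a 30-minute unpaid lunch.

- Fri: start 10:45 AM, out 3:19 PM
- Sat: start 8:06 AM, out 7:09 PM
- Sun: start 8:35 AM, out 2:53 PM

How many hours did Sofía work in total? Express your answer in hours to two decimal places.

20.42 hours

Fri: 10:45 AM–3:19 PM = 4 h 34 min; less 30 min break → 4 h 4 min
Sat: 8:06 AM–7:09 PM = 11 h 3 min; less 30 min break → 10 h 33 min
Sun: 8:35 AM–2:53 PM = 6 h 18 min; less 30 min break → 5 h 48 min
Total: 4 h 4 min + 10 h 33 min + 5 h 48 min = 20 h 25 min.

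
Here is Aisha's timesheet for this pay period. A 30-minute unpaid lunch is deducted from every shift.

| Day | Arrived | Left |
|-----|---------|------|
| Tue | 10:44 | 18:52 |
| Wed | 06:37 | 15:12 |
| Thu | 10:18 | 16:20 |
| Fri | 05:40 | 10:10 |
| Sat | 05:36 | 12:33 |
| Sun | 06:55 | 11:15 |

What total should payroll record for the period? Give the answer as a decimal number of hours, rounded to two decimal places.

35.53 hours

Tue: 10:44–18:52 = 8 h 8 min; less 30 min break → 7 h 38 min
Wed: 06:37–15:12 = 8 h 35 min; less 30 min break → 8 h 5 min
Thu: 10:18–16:20 = 6 h 2 min; less 30 min break → 5 h 32 min
Fri: 05:40–10:10 = 4 h 30 min; less 30 min break → 4 h 0 min
Sat: 05:36–12:33 = 6 h 57 min; less 30 min break → 6 h 27 min
Sun: 06:55–11:15 = 4 h 20 min; less 30 min break → 3 h 50 min
Total: 7 h 38 min + 8 h 5 min + 5 h 32 min + 4 h 0 min + 6 h 27 min + 3 h 50 min = 35 h 32 min.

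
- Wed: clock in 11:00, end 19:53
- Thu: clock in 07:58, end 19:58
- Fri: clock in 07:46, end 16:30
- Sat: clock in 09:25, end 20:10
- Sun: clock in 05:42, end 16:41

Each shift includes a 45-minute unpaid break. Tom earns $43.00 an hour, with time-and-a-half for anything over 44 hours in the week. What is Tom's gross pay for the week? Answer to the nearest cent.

Wed: 11:00–19:53 = 8 h 53 min; less 45 min break → 8 h 8 min
Thu: 07:58–19:58 = 12 h 0 min; less 45 min break → 11 h 15 min
Fri: 07:46–16:30 = 8 h 44 min; less 45 min break → 7 h 59 min
Sat: 09:25–20:10 = 10 h 45 min; less 45 min break → 10 h 0 min
Sun: 05:42–16:41 = 10 h 59 min; less 45 min break → 10 h 14 min
Total worked: 47 h 36 min = 2856 min.
Regular 44 h 0 min = 2640 min at $43.00/h; overtime 3 h 36 min = 216 min at $64.50/h.
Pay = (2640 × $43.00 + 216 × $64.50) ÷ 60 = $2124.20.

$2124.20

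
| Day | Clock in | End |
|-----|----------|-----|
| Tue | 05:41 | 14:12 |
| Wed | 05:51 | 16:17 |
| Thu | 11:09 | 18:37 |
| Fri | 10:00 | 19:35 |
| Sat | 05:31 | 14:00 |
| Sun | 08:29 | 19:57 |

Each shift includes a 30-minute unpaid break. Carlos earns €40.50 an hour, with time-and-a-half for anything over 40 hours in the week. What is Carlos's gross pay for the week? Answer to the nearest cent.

€2406.71

Tue: 05:41–14:12 = 8 h 31 min; less 30 min break → 8 h 1 min
Wed: 05:51–16:17 = 10 h 26 min; less 30 min break → 9 h 56 min
Thu: 11:09–18:37 = 7 h 28 min; less 30 min break → 6 h 58 min
Fri: 10:00–19:35 = 9 h 35 min; less 30 min break → 9 h 5 min
Sat: 05:31–14:00 = 8 h 29 min; less 30 min break → 7 h 59 min
Sun: 08:29–19:57 = 11 h 28 min; less 30 min break → 10 h 58 min
Total worked: 52 h 57 min = 3177 min.
Regular 40 h 0 min = 2400 min at €40.50/h; overtime 12 h 57 min = 777 min at €60.75/h.
Pay = (2400 × €40.50 + 777 × €60.75) ÷ 60 = €2406.71.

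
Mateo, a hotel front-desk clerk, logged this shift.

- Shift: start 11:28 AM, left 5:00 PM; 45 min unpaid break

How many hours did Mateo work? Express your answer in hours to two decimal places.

4.78 hours

Shift: 11:28 AM–5:00 PM = 5 h 32 min; less 45 min break → 4 h 47 min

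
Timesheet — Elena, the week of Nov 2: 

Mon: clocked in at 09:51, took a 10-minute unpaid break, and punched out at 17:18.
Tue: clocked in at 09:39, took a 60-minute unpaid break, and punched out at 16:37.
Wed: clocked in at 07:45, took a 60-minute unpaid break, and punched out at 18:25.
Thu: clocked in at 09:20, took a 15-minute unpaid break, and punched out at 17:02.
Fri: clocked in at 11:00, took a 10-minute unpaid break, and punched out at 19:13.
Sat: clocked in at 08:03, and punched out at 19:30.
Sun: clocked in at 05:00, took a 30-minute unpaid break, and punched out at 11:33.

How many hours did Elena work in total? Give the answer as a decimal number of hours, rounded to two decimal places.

55.92 hours

Mon: 09:51–17:18 = 7 h 27 min; less 10 min break → 7 h 17 min
Tue: 09:39–16:37 = 6 h 58 min; less 60 min break → 5 h 58 min
Wed: 07:45–18:25 = 10 h 40 min; less 60 min break → 9 h 40 min
Thu: 09:20–17:02 = 7 h 42 min; less 15 min break → 7 h 27 min
Fri: 11:00–19:13 = 8 h 13 min; less 10 min break → 8 h 3 min
Sat: 08:03–19:30 = 11 h 27 min
Sun: 05:00–11:33 = 6 h 33 min; less 30 min break → 6 h 3 min
Total: 7 h 17 min + 5 h 58 min + 9 h 40 min + 7 h 27 min + 8 h 3 min + 11 h 27 min + 6 h 3 min = 55 h 55 min.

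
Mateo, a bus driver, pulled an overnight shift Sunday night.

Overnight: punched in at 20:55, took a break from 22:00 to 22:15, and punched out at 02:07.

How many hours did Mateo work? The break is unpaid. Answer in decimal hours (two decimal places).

Overnight: 20:55 → midnight = 3 h 5 min; midnight → 02:07 = 2 h 7 min; span 5 h 12 min; less 15 min break → 4 h 57 min

4.95 hours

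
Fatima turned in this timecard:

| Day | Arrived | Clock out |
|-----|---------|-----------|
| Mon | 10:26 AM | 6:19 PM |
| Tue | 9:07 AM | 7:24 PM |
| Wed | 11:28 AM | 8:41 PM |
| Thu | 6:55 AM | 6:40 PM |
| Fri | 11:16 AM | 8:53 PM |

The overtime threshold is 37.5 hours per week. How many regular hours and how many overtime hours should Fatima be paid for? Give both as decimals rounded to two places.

Regular 37.50 hours, overtime 11.25 hours

Mon: 10:26 AM–6:19 PM = 7 h 53 min
Tue: 9:07 AM–7:24 PM = 10 h 17 min
Wed: 11:28 AM–8:41 PM = 9 h 13 min
Thu: 6:55 AM–6:40 PM = 11 h 45 min
Fri: 11:16 AM–8:53 PM = 9 h 37 min
Total worked: 48 h 45 min = 48.75 h.
Threshold 37.5 h → overtime 11 h 15 min, regular 37 h 30 min.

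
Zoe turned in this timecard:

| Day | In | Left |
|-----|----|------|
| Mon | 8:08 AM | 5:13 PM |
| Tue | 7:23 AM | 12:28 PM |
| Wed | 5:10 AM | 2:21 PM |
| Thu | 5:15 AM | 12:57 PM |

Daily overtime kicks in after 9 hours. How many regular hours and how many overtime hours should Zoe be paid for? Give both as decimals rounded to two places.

Mon: 8:08 AM–5:13 PM = 9 h 5 min
Tue: 7:23 AM–12:28 PM = 5 h 5 min
Wed: 5:10 AM–2:21 PM = 9 h 11 min
Thu: 5:15 AM–12:57 PM = 7 h 42 min
Mon reg 9 h 0 min / OT 0 h 5 min; Tue reg 5 h 5 min / OT 0 h 0 min; Wed reg 9 h 0 min / OT 0 h 11 min; Thu reg 7 h 42 min / OT 0 h 0 min.
Totals: regular 30 h 47 min, overtime 0 h 16 min.

Regular 30.78 hours, overtime 0.27 hours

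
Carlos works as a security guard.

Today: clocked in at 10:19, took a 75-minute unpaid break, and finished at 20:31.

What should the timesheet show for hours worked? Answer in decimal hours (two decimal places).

Today: 10:19–20:31 = 10 h 12 min; less 75 min break → 8 h 57 min

8.95 hours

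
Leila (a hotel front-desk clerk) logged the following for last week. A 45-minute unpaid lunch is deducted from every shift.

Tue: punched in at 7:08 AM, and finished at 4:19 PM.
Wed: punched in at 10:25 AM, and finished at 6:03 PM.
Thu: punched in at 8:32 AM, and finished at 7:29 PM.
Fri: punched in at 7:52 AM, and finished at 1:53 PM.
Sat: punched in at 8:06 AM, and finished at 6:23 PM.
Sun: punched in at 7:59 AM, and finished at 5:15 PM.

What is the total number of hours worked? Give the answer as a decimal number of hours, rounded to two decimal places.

48.83 hours

Tue: 7:08 AM–4:19 PM = 9 h 11 min; less 45 min break → 8 h 26 min
Wed: 10:25 AM–6:03 PM = 7 h 38 min; less 45 min break → 6 h 53 min
Thu: 8:32 AM–7:29 PM = 10 h 57 min; less 45 min break → 10 h 12 min
Fri: 7:52 AM–1:53 PM = 6 h 1 min; less 45 min break → 5 h 16 min
Sat: 8:06 AM–6:23 PM = 10 h 17 min; less 45 min break → 9 h 32 min
Sun: 7:59 AM–5:15 PM = 9 h 16 min; less 45 min break → 8 h 31 min
Total: 8 h 26 min + 6 h 53 min + 10 h 12 min + 5 h 16 min + 9 h 32 min + 8 h 31 min = 48 h 50 min.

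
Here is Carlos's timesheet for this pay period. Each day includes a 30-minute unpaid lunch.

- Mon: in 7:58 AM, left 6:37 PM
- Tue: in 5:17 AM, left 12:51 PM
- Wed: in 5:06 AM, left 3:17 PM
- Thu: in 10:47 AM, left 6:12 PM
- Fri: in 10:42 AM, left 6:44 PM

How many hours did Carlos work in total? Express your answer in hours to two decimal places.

Mon: 7:58 AM–6:37 PM = 10 h 39 min; less 30 min break → 10 h 9 min
Tue: 5:17 AM–12:51 PM = 7 h 34 min; less 30 min break → 7 h 4 min
Wed: 5:06 AM–3:17 PM = 10 h 11 min; less 30 min break → 9 h 41 min
Thu: 10:47 AM–6:12 PM = 7 h 25 min; less 30 min break → 6 h 55 min
Fri: 10:42 AM–6:44 PM = 8 h 2 min; less 30 min break → 7 h 32 min
Total: 10 h 9 min + 7 h 4 min + 9 h 41 min + 6 h 55 min + 7 h 32 min = 41 h 21 min.

41.35 hours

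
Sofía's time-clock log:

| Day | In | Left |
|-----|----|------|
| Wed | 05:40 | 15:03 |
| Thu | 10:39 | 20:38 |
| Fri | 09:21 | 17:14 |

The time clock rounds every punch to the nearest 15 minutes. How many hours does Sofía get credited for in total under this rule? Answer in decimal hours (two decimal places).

Wed: in 05:40→05:45, out 15:03→15:00; 9 h 15 min
Thu: in 10:39→10:45, out 20:38→20:45; 10 h 0 min
Fri: in 09:21→09:15, out 17:14→17:15; 8 h 0 min
Total credited: 27 h 15 min.

27.25 hours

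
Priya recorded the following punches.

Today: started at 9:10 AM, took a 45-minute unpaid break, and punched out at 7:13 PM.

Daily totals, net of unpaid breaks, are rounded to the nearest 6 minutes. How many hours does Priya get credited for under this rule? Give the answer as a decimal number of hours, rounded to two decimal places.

9.30 hours

Today: 9:10 AM–7:13 PM = 10 h 3 min − 45 min = 9 h 18 min → rounds to 9 h 18 min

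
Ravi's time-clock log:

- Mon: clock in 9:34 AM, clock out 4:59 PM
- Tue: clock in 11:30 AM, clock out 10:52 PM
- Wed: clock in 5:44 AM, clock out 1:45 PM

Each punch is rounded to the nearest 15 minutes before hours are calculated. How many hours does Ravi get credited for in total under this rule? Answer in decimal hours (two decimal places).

26.75 hours

Mon: in 9:34 AM→9:30 AM, out 4:59 PM→5:00 PM; 7 h 30 min
Tue: in 11:30 AM→11:30 AM, out 10:52 PM→10:45 PM; 11 h 15 min
Wed: in 5:44 AM→5:45 AM, out 1:45 PM→1:45 PM; 8 h 0 min
Total credited: 26 h 45 min.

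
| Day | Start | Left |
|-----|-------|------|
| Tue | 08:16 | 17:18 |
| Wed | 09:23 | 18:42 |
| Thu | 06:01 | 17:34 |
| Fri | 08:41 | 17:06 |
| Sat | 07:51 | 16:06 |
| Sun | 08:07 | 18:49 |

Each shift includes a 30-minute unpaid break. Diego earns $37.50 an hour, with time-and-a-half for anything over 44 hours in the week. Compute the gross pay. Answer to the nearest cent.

Tue: 08:16–17:18 = 9 h 2 min; less 30 min break → 8 h 32 min
Wed: 09:23–18:42 = 9 h 19 min; less 30 min break → 8 h 49 min
Thu: 06:01–17:34 = 11 h 33 min; less 30 min break → 11 h 3 min
Fri: 08:41–17:06 = 8 h 25 min; less 30 min break → 7 h 55 min
Sat: 07:51–16:06 = 8 h 15 min; less 30 min break → 7 h 45 min
Sun: 08:07–18:49 = 10 h 42 min; less 30 min break → 10 h 12 min
Total worked: 54 h 16 min = 3256 min.
Regular 44 h 0 min = 2640 min at $37.50/h; overtime 10 h 16 min = 616 min at $56.25/h.
Pay = (2640 × $37.50 + 616 × $56.25) ÷ 60 = $2227.50.

$2227.50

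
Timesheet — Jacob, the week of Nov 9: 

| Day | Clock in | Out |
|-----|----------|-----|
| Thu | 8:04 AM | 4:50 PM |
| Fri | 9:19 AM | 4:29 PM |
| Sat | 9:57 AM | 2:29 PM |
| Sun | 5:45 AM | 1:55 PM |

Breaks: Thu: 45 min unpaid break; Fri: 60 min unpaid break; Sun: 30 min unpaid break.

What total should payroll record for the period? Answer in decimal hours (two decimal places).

Thu: 8:04 AM–4:50 PM = 8 h 46 min; less 45 min break → 8 h 1 min
Fri: 9:19 AM–4:29 PM = 7 h 10 min; less 60 min break → 6 h 10 min
Sat: 9:57 AM–2:29 PM = 4 h 32 min
Sun: 5:45 AM–1:55 PM = 8 h 10 min; less 30 min break → 7 h 40 min
Total: 8 h 1 min + 6 h 10 min + 4 h 32 min + 7 h 40 min = 26 h 23 min.

26.38 hours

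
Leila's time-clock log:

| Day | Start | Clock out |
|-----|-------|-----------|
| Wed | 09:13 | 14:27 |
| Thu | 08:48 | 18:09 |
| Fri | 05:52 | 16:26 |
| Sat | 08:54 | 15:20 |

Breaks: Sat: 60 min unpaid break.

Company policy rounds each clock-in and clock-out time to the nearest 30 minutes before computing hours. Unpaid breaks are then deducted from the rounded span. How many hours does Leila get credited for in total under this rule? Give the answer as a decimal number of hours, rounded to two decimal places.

Wed: in 09:13→09:00, out 14:27→14:30; 5 h 30 min
Thu: in 08:48→09:00, out 18:09→18:00; 9 h 0 min
Fri: in 05:52→06:00, out 16:26→16:30; 10 h 30 min
Sat: in 08:54→09:00, out 15:20→15:30; 6 h 30 min − 60 min = 5 h 30 min
Total credited: 30 h 30 min.

30.50 hours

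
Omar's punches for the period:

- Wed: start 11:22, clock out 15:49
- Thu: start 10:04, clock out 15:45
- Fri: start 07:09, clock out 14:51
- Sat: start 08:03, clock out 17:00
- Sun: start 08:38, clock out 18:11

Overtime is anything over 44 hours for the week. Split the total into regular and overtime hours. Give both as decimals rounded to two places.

Wed: 11:22–15:49 = 4 h 27 min
Thu: 10:04–15:45 = 5 h 41 min
Fri: 07:09–14:51 = 7 h 42 min
Sat: 08:03–17:00 = 8 h 57 min
Sun: 08:38–18:11 = 9 h 33 min
Total worked: 36 h 20 min = 36.33 h.
Threshold 44 h → overtime 0 h 0 min, regular 36 h 20 min.

Regular 36.33 hours, overtime 0.00 hours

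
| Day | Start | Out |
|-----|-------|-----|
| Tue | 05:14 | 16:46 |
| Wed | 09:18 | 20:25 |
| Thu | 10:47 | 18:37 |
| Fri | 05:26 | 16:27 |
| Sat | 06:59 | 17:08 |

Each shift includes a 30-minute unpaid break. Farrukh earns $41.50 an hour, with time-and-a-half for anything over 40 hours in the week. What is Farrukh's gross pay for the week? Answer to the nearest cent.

Tue: 05:14–16:46 = 11 h 32 min; less 30 min break → 11 h 2 min
Wed: 09:18–20:25 = 11 h 7 min; less 30 min break → 10 h 37 min
Thu: 10:47–18:37 = 7 h 50 min; less 30 min break → 7 h 20 min
Fri: 05:26–16:27 = 11 h 1 min; less 30 min break → 10 h 31 min
Sat: 06:59–17:08 = 10 h 9 min; less 30 min break → 9 h 39 min
Total worked: 49 h 9 min = 2949 min.
Regular 40 h 0 min = 2400 min at $41.50/h; overtime 9 h 9 min = 549 min at $62.25/h.
Pay = (2400 × $41.50 + 549 × $62.25) ÷ 60 = $2229.59.

$2229.59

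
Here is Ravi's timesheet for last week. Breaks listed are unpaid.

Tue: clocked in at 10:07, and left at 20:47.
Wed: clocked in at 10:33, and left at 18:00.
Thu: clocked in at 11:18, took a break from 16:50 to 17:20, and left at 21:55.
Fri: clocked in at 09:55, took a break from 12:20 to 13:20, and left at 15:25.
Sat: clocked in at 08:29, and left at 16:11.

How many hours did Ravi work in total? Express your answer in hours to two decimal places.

Tue: 10:07–20:47 = 10 h 40 min
Wed: 10:33–18:00 = 7 h 27 min
Thu: 11:18–21:55 = 10 h 37 min; less 30 min break → 10 h 7 min
Fri: 09:55–15:25 = 5 h 30 min; less 60 min break → 4 h 30 min
Sat: 08:29–16:11 = 7 h 42 min
Total: 10 h 40 min + 7 h 27 min + 10 h 7 min + 4 h 30 min + 7 h 42 min = 40 h 26 min.

40.43 hours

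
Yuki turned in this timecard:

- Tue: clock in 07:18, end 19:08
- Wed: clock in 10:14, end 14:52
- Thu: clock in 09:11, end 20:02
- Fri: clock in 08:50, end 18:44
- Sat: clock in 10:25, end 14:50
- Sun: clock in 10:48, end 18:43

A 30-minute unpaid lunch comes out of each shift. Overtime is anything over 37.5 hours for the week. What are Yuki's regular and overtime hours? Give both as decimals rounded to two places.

Tue: 07:18–19:08 = 11 h 50 min; less 30 min break → 11 h 20 min
Wed: 10:14–14:52 = 4 h 38 min; less 30 min break → 4 h 8 min
Thu: 09:11–20:02 = 10 h 51 min; less 30 min break → 10 h 21 min
Fri: 08:50–18:44 = 9 h 54 min; less 30 min break → 9 h 24 min
Sat: 10:25–14:50 = 4 h 25 min; less 30 min break → 3 h 55 min
Sun: 10:48–18:43 = 7 h 55 min; less 30 min break → 7 h 25 min
Total worked: 46 h 33 min = 46.55 h.
Threshold 37.5 h → overtime 9 h 3 min, regular 37 h 30 min.

Regular 37.50 hours, overtime 9.05 hours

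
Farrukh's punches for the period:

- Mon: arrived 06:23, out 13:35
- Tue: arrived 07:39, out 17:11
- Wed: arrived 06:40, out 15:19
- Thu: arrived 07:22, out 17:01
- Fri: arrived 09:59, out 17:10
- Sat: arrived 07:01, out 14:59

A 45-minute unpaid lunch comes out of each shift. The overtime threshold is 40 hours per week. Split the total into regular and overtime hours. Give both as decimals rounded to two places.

Mon: 06:23–13:35 = 7 h 12 min; less 45 min break → 6 h 27 min
Tue: 07:39–17:11 = 9 h 32 min; less 45 min break → 8 h 47 min
Wed: 06:40–15:19 = 8 h 39 min; less 45 min break → 7 h 54 min
Thu: 07:22–17:01 = 9 h 39 min; less 45 min break → 8 h 54 min
Fri: 09:59–17:10 = 7 h 11 min; less 45 min break → 6 h 26 min
Sat: 07:01–14:59 = 7 h 58 min; less 45 min break → 7 h 13 min
Total worked: 45 h 41 min = 45.68 h.
Threshold 40 h → overtime 5 h 41 min, regular 40 h 0 min.

Regular 40.00 hours, overtime 5.68 hours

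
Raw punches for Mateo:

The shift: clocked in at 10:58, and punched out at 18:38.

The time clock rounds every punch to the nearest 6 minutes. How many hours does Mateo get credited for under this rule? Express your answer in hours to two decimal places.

The shift: in 10:58→11:00, out 18:38→18:36; 7 h 36 min

7.60 hours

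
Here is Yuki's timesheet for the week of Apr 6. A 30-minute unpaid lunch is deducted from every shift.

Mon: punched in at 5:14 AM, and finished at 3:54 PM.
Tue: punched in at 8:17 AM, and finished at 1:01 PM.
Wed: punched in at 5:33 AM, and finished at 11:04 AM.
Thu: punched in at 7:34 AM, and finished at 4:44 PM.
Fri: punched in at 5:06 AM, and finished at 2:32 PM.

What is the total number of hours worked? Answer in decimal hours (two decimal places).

Mon: 5:14 AM–3:54 PM = 10 h 40 min; less 30 min break → 10 h 10 min
Tue: 8:17 AM–1:01 PM = 4 h 44 min; less 30 min break → 4 h 14 min
Wed: 5:33 AM–11:04 AM = 5 h 31 min; less 30 min break → 5 h 1 min
Thu: 7:34 AM–4:44 PM = 9 h 10 min; less 30 min break → 8 h 40 min
Fri: 5:06 AM–2:32 PM = 9 h 26 min; less 30 min break → 8 h 56 min
Total: 10 h 10 min + 4 h 14 min + 5 h 1 min + 8 h 40 min + 8 h 56 min = 37 h 1 min.

37.02 hours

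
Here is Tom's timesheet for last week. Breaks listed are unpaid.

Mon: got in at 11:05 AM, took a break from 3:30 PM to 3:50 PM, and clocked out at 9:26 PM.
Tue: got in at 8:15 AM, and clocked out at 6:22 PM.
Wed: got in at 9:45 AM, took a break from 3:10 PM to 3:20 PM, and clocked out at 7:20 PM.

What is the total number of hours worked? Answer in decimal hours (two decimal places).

Mon: 11:05 AM–9:26 PM = 10 h 21 min; less 20 min break → 10 h 1 min
Tue: 8:15 AM–6:22 PM = 10 h 7 min
Wed: 9:45 AM–7:20 PM = 9 h 35 min; less 10 min break → 9 h 25 min
Total: 10 h 1 min + 10 h 7 min + 9 h 25 min = 29 h 33 min.

29.55 hours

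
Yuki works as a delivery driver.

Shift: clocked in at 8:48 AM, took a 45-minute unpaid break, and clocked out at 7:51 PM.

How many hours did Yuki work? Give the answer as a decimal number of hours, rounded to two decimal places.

10.30 hours

Shift: 8:48 AM–7:51 PM = 11 h 3 min; less 45 min break → 10 h 18 min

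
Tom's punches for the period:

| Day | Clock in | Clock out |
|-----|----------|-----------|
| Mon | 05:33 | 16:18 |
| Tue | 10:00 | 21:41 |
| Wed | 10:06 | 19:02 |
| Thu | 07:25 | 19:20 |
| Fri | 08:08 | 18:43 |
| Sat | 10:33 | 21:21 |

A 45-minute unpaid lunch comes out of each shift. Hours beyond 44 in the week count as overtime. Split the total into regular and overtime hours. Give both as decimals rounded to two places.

Mon: 05:33–16:18 = 10 h 45 min; less 45 min break → 10 h 0 min
Tue: 10:00–21:41 = 11 h 41 min; less 45 min break → 10 h 56 min
Wed: 10:06–19:02 = 8 h 56 min; less 45 min break → 8 h 11 min
Thu: 07:25–19:20 = 11 h 55 min; less 45 min break → 11 h 10 min
Fri: 08:08–18:43 = 10 h 35 min; less 45 min break → 9 h 50 min
Sat: 10:33–21:21 = 10 h 48 min; less 45 min break → 10 h 3 min
Total worked: 60 h 10 min = 60.17 h.
Threshold 44 h → overtime 16 h 10 min, regular 44 h 0 min.

Regular 44.00 hours, overtime 16.17 hours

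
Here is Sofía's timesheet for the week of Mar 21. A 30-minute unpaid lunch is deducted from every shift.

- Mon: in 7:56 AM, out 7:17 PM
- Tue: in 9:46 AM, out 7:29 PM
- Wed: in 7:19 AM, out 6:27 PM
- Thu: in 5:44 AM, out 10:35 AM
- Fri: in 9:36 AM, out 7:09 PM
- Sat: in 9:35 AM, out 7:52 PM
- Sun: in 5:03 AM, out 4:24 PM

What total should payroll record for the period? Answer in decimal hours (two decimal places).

Mon: 7:56 AM–7:17 PM = 11 h 21 min; less 30 min break → 10 h 51 min
Tue: 9:46 AM–7:29 PM = 9 h 43 min; less 30 min break → 9 h 13 min
Wed: 7:19 AM–6:27 PM = 11 h 8 min; less 30 min break → 10 h 38 min
Thu: 5:44 AM–10:35 AM = 4 h 51 min; less 30 min break → 4 h 21 min
Fri: 9:36 AM–7:09 PM = 9 h 33 min; less 30 min break → 9 h 3 min
Sat: 9:35 AM–7:52 PM = 10 h 17 min; less 30 min break → 9 h 47 min
Sun: 5:03 AM–4:24 PM = 11 h 21 min; less 30 min break → 10 h 51 min
Total: 10 h 51 min + 9 h 13 min + 10 h 38 min + 4 h 21 min + 9 h 3 min + 9 h 47 min + 10 h 51 min = 64 h 44 min.

64.73 hours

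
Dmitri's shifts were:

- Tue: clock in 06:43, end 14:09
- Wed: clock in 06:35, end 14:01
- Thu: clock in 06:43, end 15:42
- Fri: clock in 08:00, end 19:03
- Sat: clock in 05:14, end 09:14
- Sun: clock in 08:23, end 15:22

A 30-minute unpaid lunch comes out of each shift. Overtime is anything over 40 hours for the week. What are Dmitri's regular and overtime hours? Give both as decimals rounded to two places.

Regular 40.00 hours, overtime 2.88 hours

Tue: 06:43–14:09 = 7 h 26 min; less 30 min break → 6 h 56 min
Wed: 06:35–14:01 = 7 h 26 min; less 30 min break → 6 h 56 min
Thu: 06:43–15:42 = 8 h 59 min; less 30 min break → 8 h 29 min
Fri: 08:00–19:03 = 11 h 3 min; less 30 min break → 10 h 33 min
Sat: 05:14–09:14 = 4 h 0 min; less 30 min break → 3 h 30 min
Sun: 08:23–15:22 = 6 h 59 min; less 30 min break → 6 h 29 min
Total worked: 42 h 53 min = 42.88 h.
Threshold 40 h → overtime 2 h 53 min, regular 40 h 0 min.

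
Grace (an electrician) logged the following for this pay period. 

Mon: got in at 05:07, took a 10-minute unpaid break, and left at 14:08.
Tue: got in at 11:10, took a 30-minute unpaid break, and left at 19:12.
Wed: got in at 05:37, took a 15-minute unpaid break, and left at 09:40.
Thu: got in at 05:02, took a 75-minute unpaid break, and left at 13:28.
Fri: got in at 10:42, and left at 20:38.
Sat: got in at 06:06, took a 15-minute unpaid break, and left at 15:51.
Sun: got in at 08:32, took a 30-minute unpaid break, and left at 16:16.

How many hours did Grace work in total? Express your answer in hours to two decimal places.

54.03 hours

Mon: 05:07–14:08 = 9 h 1 min; less 10 min break → 8 h 51 min
Tue: 11:10–19:12 = 8 h 2 min; less 30 min break → 7 h 32 min
Wed: 05:37–09:40 = 4 h 3 min; less 15 min break → 3 h 48 min
Thu: 05:02–13:28 = 8 h 26 min; less 75 min break → 7 h 11 min
Fri: 10:42–20:38 = 9 h 56 min
Sat: 06:06–15:51 = 9 h 45 min; less 15 min break → 9 h 30 min
Sun: 08:32–16:16 = 7 h 44 min; less 30 min break → 7 h 14 min
Total: 8 h 51 min + 7 h 32 min + 3 h 48 min + 7 h 11 min + 9 h 56 min + 9 h 30 min + 7 h 14 min = 54 h 2 min.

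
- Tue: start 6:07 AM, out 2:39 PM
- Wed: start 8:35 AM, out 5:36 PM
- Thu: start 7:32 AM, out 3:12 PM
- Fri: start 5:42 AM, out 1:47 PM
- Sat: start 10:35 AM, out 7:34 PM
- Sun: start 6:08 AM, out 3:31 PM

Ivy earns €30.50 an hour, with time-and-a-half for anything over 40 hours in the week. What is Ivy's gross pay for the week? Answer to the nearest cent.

€1753.75

Tue: 6:07 AM–2:39 PM = 8 h 32 min
Wed: 8:35 AM–5:36 PM = 9 h 1 min
Thu: 7:32 AM–3:12 PM = 7 h 40 min
Fri: 5:42 AM–1:47 PM = 8 h 5 min
Sat: 10:35 AM–7:34 PM = 8 h 59 min
Sun: 6:08 AM–3:31 PM = 9 h 23 min
Total worked: 51 h 40 min = 3100 min.
Regular 40 h 0 min = 2400 min at €30.50/h; overtime 11 h 40 min = 700 min at €45.75/h.
Pay = (2400 × €30.50 + 700 × €45.75) ÷ 60 = €1753.75.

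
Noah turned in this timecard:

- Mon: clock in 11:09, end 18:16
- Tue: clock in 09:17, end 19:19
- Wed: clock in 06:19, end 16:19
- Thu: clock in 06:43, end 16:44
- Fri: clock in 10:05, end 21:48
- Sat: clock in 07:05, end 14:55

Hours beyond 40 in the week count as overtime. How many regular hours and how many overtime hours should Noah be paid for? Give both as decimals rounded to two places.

Mon: 11:09–18:16 = 7 h 7 min
Tue: 09:17–19:19 = 10 h 2 min
Wed: 06:19–16:19 = 10 h 0 min
Thu: 06:43–16:44 = 10 h 1 min
Fri: 10:05–21:48 = 11 h 43 min
Sat: 07:05–14:55 = 7 h 50 min
Total worked: 56 h 43 min = 56.72 h.
Threshold 40 h → overtime 16 h 43 min, regular 40 h 0 min.

Regular 40.00 hours, overtime 16.72 hours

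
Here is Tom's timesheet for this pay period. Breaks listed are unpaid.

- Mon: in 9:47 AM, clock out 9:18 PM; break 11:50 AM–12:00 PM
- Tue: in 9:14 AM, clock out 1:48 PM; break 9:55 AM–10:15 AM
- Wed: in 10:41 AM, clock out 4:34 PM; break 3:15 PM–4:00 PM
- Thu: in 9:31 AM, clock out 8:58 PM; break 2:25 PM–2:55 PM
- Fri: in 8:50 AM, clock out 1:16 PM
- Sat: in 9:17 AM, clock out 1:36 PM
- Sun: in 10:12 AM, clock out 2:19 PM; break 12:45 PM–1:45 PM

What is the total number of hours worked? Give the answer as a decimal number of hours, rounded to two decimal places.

43.53 hours

Mon: 9:47 AM–9:18 PM = 11 h 31 min; less 10 min break → 11 h 21 min
Tue: 9:14 AM–1:48 PM = 4 h 34 min; less 20 min break → 4 h 14 min
Wed: 10:41 AM–4:34 PM = 5 h 53 min; less 45 min break → 5 h 8 min
Thu: 9:31 AM–8:58 PM = 11 h 27 min; less 30 min break → 10 h 57 min
Fri: 8:50 AM–1:16 PM = 4 h 26 min
Sat: 9:17 AM–1:36 PM = 4 h 19 min
Sun: 10:12 AM–2:19 PM = 4 h 7 min; less 60 min break → 3 h 7 min
Total: 11 h 21 min + 4 h 14 min + 5 h 8 min + 10 h 57 min + 4 h 26 min + 4 h 19 min + 3 h 7 min = 43 h 32 min.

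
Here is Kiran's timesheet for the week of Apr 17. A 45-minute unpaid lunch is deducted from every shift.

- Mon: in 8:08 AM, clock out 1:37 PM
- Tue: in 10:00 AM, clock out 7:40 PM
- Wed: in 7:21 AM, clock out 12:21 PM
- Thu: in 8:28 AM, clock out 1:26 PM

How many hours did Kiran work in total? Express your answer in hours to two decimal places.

Mon: 8:08 AM–1:37 PM = 5 h 29 min; less 45 min break → 4 h 44 min
Tue: 10:00 AM–7:40 PM = 9 h 40 min; less 45 min break → 8 h 55 min
Wed: 7:21 AM–12:21 PM = 5 h 0 min; less 45 min break → 4 h 15 min
Thu: 8:28 AM–1:26 PM = 4 h 58 min; less 45 min break → 4 h 13 min
Total: 4 h 44 min + 8 h 55 min + 4 h 15 min + 4 h 13 min = 22 h 7 min.

22.12 hours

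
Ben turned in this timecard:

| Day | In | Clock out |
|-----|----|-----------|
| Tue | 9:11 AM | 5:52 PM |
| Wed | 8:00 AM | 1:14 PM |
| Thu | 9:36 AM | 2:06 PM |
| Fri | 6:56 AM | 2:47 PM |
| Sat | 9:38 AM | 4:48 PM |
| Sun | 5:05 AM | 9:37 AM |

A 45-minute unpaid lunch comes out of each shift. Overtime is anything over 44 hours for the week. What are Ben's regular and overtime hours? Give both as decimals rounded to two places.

Tue: 9:11 AM–5:52 PM = 8 h 41 min; less 45 min break → 7 h 56 min
Wed: 8:00 AM–1:14 PM = 5 h 14 min; less 45 min break → 4 h 29 min
Thu: 9:36 AM–2:06 PM = 4 h 30 min; less 45 min break → 3 h 45 min
Fri: 6:56 AM–2:47 PM = 7 h 51 min; less 45 min break → 7 h 6 min
Sat: 9:38 AM–4:48 PM = 7 h 10 min; less 45 min break → 6 h 25 min
Sun: 5:05 AM–9:37 AM = 4 h 32 min; less 45 min break → 3 h 47 min
Total worked: 33 h 28 min = 33.47 h.
Threshold 44 h → overtime 0 h 0 min, regular 33 h 28 min.

Regular 33.47 hours, overtime 0.00 hours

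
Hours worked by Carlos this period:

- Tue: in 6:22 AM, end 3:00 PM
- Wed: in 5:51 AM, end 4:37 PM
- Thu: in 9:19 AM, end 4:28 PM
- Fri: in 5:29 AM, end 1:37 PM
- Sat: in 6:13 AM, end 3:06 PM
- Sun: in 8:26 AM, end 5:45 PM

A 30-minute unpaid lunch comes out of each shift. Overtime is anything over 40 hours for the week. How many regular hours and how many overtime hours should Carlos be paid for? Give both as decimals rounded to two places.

Regular 40.00 hours, overtime 9.88 hours

Tue: 6:22 AM–3:00 PM = 8 h 38 min; less 30 min break → 8 h 8 min
Wed: 5:51 AM–4:37 PM = 10 h 46 min; less 30 min break → 10 h 16 min
Thu: 9:19 AM–4:28 PM = 7 h 9 min; less 30 min break → 6 h 39 min
Fri: 5:29 AM–1:37 PM = 8 h 8 min; less 30 min break → 7 h 38 min
Sat: 6:13 AM–3:06 PM = 8 h 53 min; less 30 min break → 8 h 23 min
Sun: 8:26 AM–5:45 PM = 9 h 19 min; less 30 min break → 8 h 49 min
Total worked: 49 h 53 min = 49.88 h.
Threshold 40 h → overtime 9 h 53 min, regular 40 h 0 min.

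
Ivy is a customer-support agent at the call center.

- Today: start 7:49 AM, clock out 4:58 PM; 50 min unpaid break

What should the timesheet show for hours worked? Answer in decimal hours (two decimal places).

Today: 7:49 AM–4:58 PM = 9 h 9 min; less 50 min break → 8 h 19 min

8.32 hours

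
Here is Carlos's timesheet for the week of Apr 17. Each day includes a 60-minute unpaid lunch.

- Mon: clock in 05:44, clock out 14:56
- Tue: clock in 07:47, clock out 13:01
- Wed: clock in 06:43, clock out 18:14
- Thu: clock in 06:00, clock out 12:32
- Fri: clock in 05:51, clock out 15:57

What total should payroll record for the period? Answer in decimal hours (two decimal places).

Mon: 05:44–14:56 = 9 h 12 min; less 60 min break → 8 h 12 min
Tue: 07:47–13:01 = 5 h 14 min; less 60 min break → 4 h 14 min
Wed: 06:43–18:14 = 11 h 31 min; less 60 min break → 10 h 31 min
Thu: 06:00–12:32 = 6 h 32 min; less 60 min break → 5 h 32 min
Fri: 05:51–15:57 = 10 h 6 min; less 60 min break → 9 h 6 min
Total: 8 h 12 min + 4 h 14 min + 10 h 31 min + 5 h 32 min + 9 h 6 min = 37 h 35 min.

37.58 hours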